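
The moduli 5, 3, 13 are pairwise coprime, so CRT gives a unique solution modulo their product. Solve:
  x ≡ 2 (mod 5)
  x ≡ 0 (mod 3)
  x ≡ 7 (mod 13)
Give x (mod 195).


Moduli 5, 3, 13 are pairwise coprime; by CRT there is a unique solution modulo M = 5 · 3 · 13 = 195.
Solve pairwise, accumulating the modulus:
  Start with x ≡ 2 (mod 5).
  Combine with x ≡ 0 (mod 3): since gcd(5, 3) = 1, we get a unique residue mod 15.
    Write x = 2 + 5·t and substitute into x ≡ 0 (mod 3): 5·t ≡ 0 − 2 = -2 (mod 3).
    Reduce coefficients mod 3: 2·t ≡ 1 (mod 3).
    The inverse of 2 mod 3 is 2 (since 2·2 = 4 = 1·3 + 1), so t ≡ 2·1 = 2 ≡ 2 (mod 3).
    Then x = 2 + 5·2 = 12, valid modulo lcm(5, 3) = 15: x ≡ 12 (mod 15).
  Combine with x ≡ 7 (mod 13): since gcd(15, 13) = 1, we get a unique residue mod 195.
    Write x = 12 + 15·t and substitute into x ≡ 7 (mod 13): 15·t ≡ 7 − 12 = -5 (mod 13).
    Reduce coefficients mod 13: 2·t ≡ 8 (mod 13).
    The inverse of 2 mod 13 is 7 (since 2·7 = 14 = 1·13 + 1), so t ≡ 7·8 = 56 ≡ 4 (mod 13).
    Then x = 12 + 15·4 = 72, valid modulo lcm(15, 13) = 195: x ≡ 72 (mod 195).
Verify: 72 mod 5 = 2 ✓, 72 mod 3 = 0 ✓, 72 mod 13 = 7 ✓.

x ≡ 72 (mod 195).


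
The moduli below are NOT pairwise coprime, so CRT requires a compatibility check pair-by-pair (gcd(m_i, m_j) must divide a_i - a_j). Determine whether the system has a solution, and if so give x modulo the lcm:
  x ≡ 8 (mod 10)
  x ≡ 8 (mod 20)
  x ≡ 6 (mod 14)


Moduli 10, 20, 14 are not pairwise coprime, so CRT works modulo lcm(m_i) when all pairwise compatibility conditions hold.
Pairwise compatibility: gcd(m_i, m_j) must divide a_i - a_j for every pair.
Merge one congruence at a time:
  Start: x ≡ 8 (mod 10).
  Combine with x ≡ 8 (mod 20): gcd(10, 20) = 10; 8 - 8 = 0, which IS divisible by 10, so compatible.
    Write x = 8 + 10·t and substitute into x ≡ 8 (mod 20): 10·t ≡ 8 − 8 = 0 (mod 20).
    Divide the congruence (and modulus) by g = 10: 1·t ≡ 0 (mod 2).
    So t ≡ 0 (mod 2).
    Then x = 8 + 10·0 = 8, valid modulo lcm(10, 20) = 20: x ≡ 8 (mod 20).
  Combine with x ≡ 6 (mod 14): gcd(20, 14) = 2; 6 - 8 = -2, which IS divisible by 2, so compatible.
    Write x = 8 + 20·t and substitute into x ≡ 6 (mod 14): 20·t ≡ 6 − 8 = -2 (mod 14).
    Divide the congruence (and modulus) by g = 2: 10·t ≡ -1 (mod 7).
    Reduce coefficients mod 7: 3·t ≡ 6 (mod 7).
    The inverse of 3 mod 7 is 5 (since 3·5 = 15 = 2·7 + 1), so t ≡ 5·6 = 30 ≡ 2 (mod 7).
    Then x = 8 + 20·2 = 48, valid modulo lcm(20, 14) = 140: x ≡ 48 (mod 140).
Verify: 48 mod 10 = 8, 48 mod 20 = 8, 48 mod 14 = 6.

x ≡ 48 (mod 140).


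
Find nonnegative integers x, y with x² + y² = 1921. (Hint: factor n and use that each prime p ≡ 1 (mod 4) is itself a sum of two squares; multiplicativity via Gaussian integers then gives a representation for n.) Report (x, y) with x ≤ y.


Step 1: Factor n = 1921 = 17 · 113.
Step 2: Check the mod-4 condition on each prime factor: 17 ≡ 1 (mod 4), exponent 1; 113 ≡ 1 (mod 4), exponent 1.
All primes ≡ 3 (mod 4) appear to even exponent (or don't appear), so by the two-squares theorem n IS expressible as a sum of two squares.
Step 3: Build a representation. Here n = 17 · 113 is a product of primes ≡ 1 (mod 4). Each prime p ≡ 1 (mod 4) is itself a sum of two squares; find a² by testing p − a² for a perfect square:
  17: 17 − 1² = 16 = 4² ⇒ 17 = 1² + 4².
  113: 113 − 1² = 112, 113 − 2² = 109, 113 − 3² = 104, 113 − 4² = 97, 113 − 5² = 88, 113 − 6² = 77, 113 − 7² = 64 = 8² ⇒ 113 = 7² + 8².
  Combine using the Brahmagupta–Fibonacci identity (a² + b²)(c² + d²) = (ac − bd)² + (ad + bc)² = (ac + bd)² + (ad − bc)²:
  17 · 113 = 1921: from (1² + 4²)(7² + 8²), take (1·7 − 4·8, 1·8 + 4·7) = (7 − 32, 8 + 28) = (-25, 36); dropping signs (only squares matter) gives (25, 36); check 25² + 36² = 625 + 1296 = 1921 ✓.
Step 4: Order so x ≤ y and verify: 25² + 36² = 625 + 1296 = 1921 = n. ✓

n = 1921 = 25² + 36² (one valid representation with x ≤ y).


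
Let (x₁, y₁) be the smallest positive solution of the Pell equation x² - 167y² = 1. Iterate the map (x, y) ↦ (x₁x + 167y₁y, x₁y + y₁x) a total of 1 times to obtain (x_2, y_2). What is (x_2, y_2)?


Step 1: Find the fundamental solution (x₁, y₁) of x² - 167y² = 1.
  Expand √167 as a continued fraction. a₀ = ⌊√167⌋ = 12; iterate m_{k+1} = d_k·a_k − m_k, d_{k+1} = (167 − m_{k+1}²)/d_k, a_{k+1} = ⌊(a₀ + m_{k+1})/d_{k+1}⌋ (starting m₀ = 0, d₀ = 1), with convergents p_k = a_k·p_{k-1} + p_{k-2}, q_k = a_k·q_{k-1} + q_{k-2} (p₋₁ = 1, q₋₁ = 0):
  k = 0: a₀ = 12; p₀/q₀ = 12/1; p₀² − 167·q₀² = 144 − 167 = -23.
  k = 1: m = 12, d = 23, a = ⌊(12 + 12)/23⌋ = 1; p/q = (1·12 + 1)/(1·1 + 0) = 13/1; p² − 167·q² = 169 − 167 = 2.
  k = 2: m = 11, d = 2, a = ⌊(12 + 11)/2⌋ = 11; p/q = (11·13 + 12)/(11·1 + 1) = 155/12; p² − 167·q² = 24025 − 24048 = -23.
  k = 3: m = 11, d = 23, a = ⌊(12 + 11)/23⌋ = 1; p/q = (1·155 + 13)/(1·12 + 1) = 168/13; p² − 167·q² = 28224 − 28223 = 1.
  The first convergent with p² − 167·q² = 1 gives the fundamental solution (x₁, y₁) = (168, 13).
Step 2: Apply the recurrence (x_{n+1}, y_{n+1}) = (x₁x_n + 167y₁y_n, x₁y_n + y₁x_n) repeatedly.
  From (x_1, y_1) = (168, 13): x_2 = 168·168 + 167·13·13 = 56447; y_2 = 168·13 + 13·168 = 4368.
Step 3: Verify x_2² - 167·y_2² = 3186263809 - 3186263808 = 1 (should be 1). ✓

(x_1, y_1) = (168, 13); (x_2, y_2) = (56447, 4368).


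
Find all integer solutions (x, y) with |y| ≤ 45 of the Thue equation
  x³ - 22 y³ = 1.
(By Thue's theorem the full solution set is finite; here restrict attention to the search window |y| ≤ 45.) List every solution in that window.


The equation is x³ - 22y³ = 1. For fixed y, x³ = 22·y³ + 1, so a solution requires the RHS to be a perfect cube.
Strategy: iterate y from -45 to 45, compute RHS = 22·y³ + 1, and check whether it is a (positive or negative) perfect cube.
Check small values of y:
  y = 0: RHS = 1 = (1)³ ⇒ x = 1 works.
  y = 1: RHS = 23 is not a perfect cube.
  y = -1: RHS = -21 is not a perfect cube.
  y = 2: RHS = 177 is not a perfect cube.
  y = -2: RHS = -175 is not a perfect cube.
  y = 3: RHS = 595 is not a perfect cube.
  y = -3: RHS = -593 is not a perfect cube.
Continuing the search up to |y| = 45 finds no further solutions beyond those listed.
Collected solutions: (1, 0).

Solutions (with |y| ≤ 45): (1, 0).


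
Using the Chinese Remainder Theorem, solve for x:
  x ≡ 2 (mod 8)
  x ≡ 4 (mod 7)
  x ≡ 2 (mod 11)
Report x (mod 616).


Moduli 8, 7, 11 are pairwise coprime; by CRT there is a unique solution modulo M = 8 · 7 · 11 = 616.
Solve pairwise, accumulating the modulus:
  Start with x ≡ 2 (mod 8).
  Combine with x ≡ 4 (mod 7): since gcd(8, 7) = 1, we get a unique residue mod 56.
    Write x = 2 + 8·t and substitute into x ≡ 4 (mod 7): 8·t ≡ 4 − 2 = 2 (mod 7).
    Reduce coefficients mod 7: 1·t ≡ 2 (mod 7).
    So t ≡ 2 (mod 7).
    Then x = 2 + 8·2 = 18, valid modulo lcm(8, 7) = 56: x ≡ 18 (mod 56).
  Combine with x ≡ 2 (mod 11): since gcd(56, 11) = 1, we get a unique residue mod 616.
    Write x = 18 + 56·t and substitute into x ≡ 2 (mod 11): 56·t ≡ 2 − 18 = -16 (mod 11).
    Reduce coefficients mod 11: 1·t ≡ 6 (mod 11).
    So t ≡ 6 (mod 11).
    Then x = 18 + 56·6 = 354, valid modulo lcm(56, 11) = 616: x ≡ 354 (mod 616).
Verify: 354 mod 8 = 2 ✓, 354 mod 7 = 4 ✓, 354 mod 11 = 2 ✓.

x ≡ 354 (mod 616).


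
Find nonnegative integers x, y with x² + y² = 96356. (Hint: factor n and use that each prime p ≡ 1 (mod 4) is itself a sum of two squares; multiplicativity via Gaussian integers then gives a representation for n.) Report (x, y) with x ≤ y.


Step 1: Factor n = 96356 = 2^2 · 13 · 17 · 109.
Step 2: Check the mod-4 condition on each prime factor: 2 = 2 (special); 13 ≡ 1 (mod 4), exponent 1; 17 ≡ 1 (mod 4), exponent 1; 109 ≡ 1 (mod 4), exponent 1.
All primes ≡ 3 (mod 4) appear to even exponent (or don't appear), so by the two-squares theorem n IS expressible as a sum of two squares.
Step 3: Build a representation. Group n = k² · m with k = 2 and m = 13 · 17 · 109 = 24089 (a product of primes ≡ 1 (mod 4)); a representation of m scales to one of n via (k·x)² + (k·y)² = k²(x² + y²). Each prime p ≡ 1 (mod 4) is itself a sum of two squares; find a² by testing p − a² for a perfect square:
  13: 13 − 1² = 12, 13 − 2² = 9 = 3² ⇒ 13 = 2² + 3².
  17: 17 − 1² = 16 = 4² ⇒ 17 = 1² + 4².
  109: 109 − 1² = 108, 109 − 2² = 105, 109 − 3² = 100 = 10² ⇒ 109 = 3² + 10².
  Combine using the Brahmagupta–Fibonacci identity (a² + b²)(c² + d²) = (ac − bd)² + (ad + bc)² = (ac + bd)² + (ad − bc)²:
  13 · 17 = 221: from (2² + 3²)(1² + 4²), take (2·1 − 3·4, 2·4 + 3·1) = (2 − 12, 8 + 3) = (-10, 11); dropping signs (only squares matter) gives (10, 11); check 10² + 11² = 100 + 121 = 221 ✓.
  221 · 109 = 24089: from (10² + 11²)(3² + 10²), take (10·3 − 11·10, 10·10 + 11·3) = (30 − 110, 100 + 33) = (-80, 133); dropping signs (only squares matter) gives (80, 133); check 80² + 133² = 6400 + 17689 = 24089 ✓.
  Scale by k = 2: (2·80, 2·133) = (160, 266).
Step 4: Order so x ≤ y and verify: 160² + 266² = 25600 + 70756 = 96356 = n. ✓

n = 96356 = 160² + 266² (one valid representation with x ≤ y).


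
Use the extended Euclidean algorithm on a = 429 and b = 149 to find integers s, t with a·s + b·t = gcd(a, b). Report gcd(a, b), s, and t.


Euclidean algorithm on (429, 149) — divide until remainder is 0:
  429 = 2 · 149 + 131
  149 = 1 · 131 + 18
  131 = 7 · 18 + 5
  18 = 3 · 5 + 3
  5 = 1 · 3 + 2
  3 = 1 · 2 + 1
  2 = 2 · 1 + 0
gcd(429, 149) = 1.
Track Bezout coefficients alongside the remainders: start with r₀ = 429 = a·1 + b·0 (s = 1, t = 0) and r₁ = 149 = a·0 + b·1 (s = 0, t = 1); each new remainder r_{k+1} = r_{k-1} − q_k·r_k inherits s_{k+1} = s_{k-1} − q_k·s_k, t_{k+1} = t_{k-1} − q_k·t_k, so r_k = a·s_k + b·t_k at every step:
  q = 2: r = 131, s = 1 − 2·0 = 1, t = 0 − 2·1 = -2  (check: 429·1 + 149·(-2) = 131)
  q = 1: r = 18, s = 0 − 1·1 = -1, t = 1 − 1·(-2) = 3  (check: 429·(-1) + 149·3 = 18)
  q = 7: r = 5, s = 1 − 7·(-1) = 8, t = -2 − 7·3 = -23  (check: 429·8 + 149·(-23) = 5)
  q = 3: r = 3, s = -1 − 3·8 = -25, t = 3 − 3·(-23) = 72  (check: 429·(-25) + 149·72 = 3)
  q = 1: r = 2, s = 8 − 1·(-25) = 33, t = -23 − 1·72 = -95  (check: 429·33 + 149·(-95) = 2)
  q = 1: r = 1, s = -25 − 1·33 = -58, t = 72 − 1·(-95) = 167  (check: 429·(-58) + 149·167 = 1)
The row with r = 1 (the gcd) gives the Bezout coefficients s = -58, t = 167.
Result: 429 · (-58) + 149 · (167) = 1.

gcd(429, 149) = 1; s = -58, t = 167 (check: 429·(-58) + 149·167 = 1).


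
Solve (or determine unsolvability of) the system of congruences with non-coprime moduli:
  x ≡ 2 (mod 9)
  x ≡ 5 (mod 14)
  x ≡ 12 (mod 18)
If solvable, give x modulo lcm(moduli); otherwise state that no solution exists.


Moduli 9, 14, 18 are not pairwise coprime, so CRT works modulo lcm(m_i) when all pairwise compatibility conditions hold.
Pairwise compatibility: gcd(m_i, m_j) must divide a_i - a_j for every pair.
Merge one congruence at a time:
  Start: x ≡ 2 (mod 9).
  Combine with x ≡ 5 (mod 14): gcd(9, 14) = 1; 5 - 2 = 3, which IS divisible by 1, so compatible.
    Write x = 2 + 9·t and substitute into x ≡ 5 (mod 14): 9·t ≡ 5 − 2 = 3 (mod 14).
    The inverse of 9 mod 14 is 11 (since 9·11 = 99 = 7·14 + 1), so t ≡ 11·3 = 33 ≡ 5 (mod 14).
    Then x = 2 + 9·5 = 47, valid modulo lcm(9, 14) = 126: x ≡ 47 (mod 126).
  Combine with x ≡ 12 (mod 18): gcd(126, 18) = 18, and 12 - 47 = -35 is NOT divisible by 18.
    ⇒ system is inconsistent (no integer solution).

No solution (the system is inconsistent).


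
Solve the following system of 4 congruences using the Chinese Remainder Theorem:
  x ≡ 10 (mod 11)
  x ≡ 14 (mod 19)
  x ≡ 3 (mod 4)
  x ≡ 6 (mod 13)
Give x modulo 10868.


Product of moduli M = 11 · 19 · 4 · 13 = 10868.
Merge one congruence at a time:
  Start: x ≡ 10 (mod 11).
  Combine with x ≡ 14 (mod 19); new modulus lcm = 209.
    Write x = 10 + 11·t and substitute into x ≡ 14 (mod 19): 11·t ≡ 14 − 10 = 4 (mod 19).
    The inverse of 11 mod 19 is 7 (since 11·7 = 77 = 4·19 + 1), so t ≡ 7·4 = 28 ≡ 9 (mod 19).
    Then x = 10 + 11·9 = 109, valid modulo lcm(11, 19) = 209: x ≡ 109 (mod 209).
  Combine with x ≡ 3 (mod 4); new modulus lcm = 836.
    Write x = 109 + 209·t and substitute into x ≡ 3 (mod 4): 209·t ≡ 3 − 109 = -106 (mod 4).
    Reduce coefficients mod 4: 1·t ≡ 2 (mod 4).
    So t ≡ 2 (mod 4).
    Then x = 109 + 209·2 = 527, valid modulo lcm(209, 4) = 836: x ≡ 527 (mod 836).
  Combine with x ≡ 6 (mod 13); new modulus lcm = 10868.
    Write x = 527 + 836·t and substitute into x ≡ 6 (mod 13): 836·t ≡ 6 − 527 = -521 (mod 13).
    Reduce coefficients mod 13: 4·t ≡ 12 (mod 13).
    The inverse of 4 mod 13 is 10 (since 4·10 = 40 = 3·13 + 1), so t ≡ 10·12 = 120 ≡ 3 (mod 13).
    Then x = 527 + 836·3 = 3035, valid modulo lcm(836, 13) = 10868: x ≡ 3035 (mod 10868).
Verify against each original: 3035 mod 11 = 10, 3035 mod 19 = 14, 3035 mod 4 = 3, 3035 mod 13 = 6.

x ≡ 3035 (mod 10868).


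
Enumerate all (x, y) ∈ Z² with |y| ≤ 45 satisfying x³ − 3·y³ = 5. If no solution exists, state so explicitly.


The equation is x³ - 3y³ = 5. For fixed y, x³ = 3·y³ + 5, so a solution requires the RHS to be a perfect cube.
Strategy: iterate y from -45 to 45, compute RHS = 3·y³ + 5, and check whether it is a (positive or negative) perfect cube.
Check small values of y:
  y = 0: RHS = 5 is not a perfect cube.
  y = 1: RHS = 8 = (2)³ ⇒ x = 2 works.
  y = -1: RHS = 2 is not a perfect cube.
  y = 2: RHS = 29 is not a perfect cube.
  y = -2: RHS = -19 is not a perfect cube.
  y = 3: RHS = 86 is not a perfect cube.
  y = -3: RHS = -76 is not a perfect cube.
Continuing the search up to |y| = 45 finds no further solutions beyond those listed.
Collected solutions: (2, 1).

Solutions (with |y| ≤ 45): (2, 1).


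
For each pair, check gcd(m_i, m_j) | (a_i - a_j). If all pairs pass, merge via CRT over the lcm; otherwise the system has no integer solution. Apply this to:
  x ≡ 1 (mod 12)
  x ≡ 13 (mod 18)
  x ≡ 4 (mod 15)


Moduli 12, 18, 15 are not pairwise coprime, so CRT works modulo lcm(m_i) when all pairwise compatibility conditions hold.
Pairwise compatibility: gcd(m_i, m_j) must divide a_i - a_j for every pair.
Merge one congruence at a time:
  Start: x ≡ 1 (mod 12).
  Combine with x ≡ 13 (mod 18): gcd(12, 18) = 6; 13 - 1 = 12, which IS divisible by 6, so compatible.
    Write x = 1 + 12·t and substitute into x ≡ 13 (mod 18): 12·t ≡ 13 − 1 = 12 (mod 18).
    Divide the congruence (and modulus) by g = 6: 2·t ≡ 2 (mod 3).
    The inverse of 2 mod 3 is 2 (since 2·2 = 4 = 1·3 + 1), so t ≡ 2·2 = 4 ≡ 1 (mod 3).
    Then x = 1 + 12·1 = 13, valid modulo lcm(12, 18) = 36: x ≡ 13 (mod 36).
  Combine with x ≡ 4 (mod 15): gcd(36, 15) = 3; 4 - 13 = -9, which IS divisible by 3, so compatible.
    Write x = 13 + 36·t and substitute into x ≡ 4 (mod 15): 36·t ≡ 4 − 13 = -9 (mod 15).
    Divide the congruence (and modulus) by g = 3: 12·t ≡ -3 (mod 5).
    Reduce coefficients mod 5: 2·t ≡ 2 (mod 5).
    The inverse of 2 mod 5 is 3 (since 2·3 = 6 = 1·5 + 1), so t ≡ 3·2 = 6 ≡ 1 (mod 5).
    Then x = 13 + 36·1 = 49, valid modulo lcm(36, 15) = 180: x ≡ 49 (mod 180).
Verify: 49 mod 12 = 1, 49 mod 18 = 13, 49 mod 15 = 4.

x ≡ 49 (mod 180).


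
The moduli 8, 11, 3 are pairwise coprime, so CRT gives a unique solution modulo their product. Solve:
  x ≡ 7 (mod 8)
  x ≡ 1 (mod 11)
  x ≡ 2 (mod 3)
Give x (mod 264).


Moduli 8, 11, 3 are pairwise coprime; by CRT there is a unique solution modulo M = 8 · 11 · 3 = 264.
Solve pairwise, accumulating the modulus:
  Start with x ≡ 7 (mod 8).
  Combine with x ≡ 1 (mod 11): since gcd(8, 11) = 1, we get a unique residue mod 88.
    Write x = 7 + 8·t and substitute into x ≡ 1 (mod 11): 8·t ≡ 1 − 7 = -6 (mod 11).
    Reduce coefficients mod 11: 8·t ≡ 5 (mod 11).
    The inverse of 8 mod 11 is 7 (since 8·7 = 56 = 5·11 + 1), so t ≡ 7·5 = 35 ≡ 2 (mod 11).
    Then x = 7 + 8·2 = 23, valid modulo lcm(8, 11) = 88: x ≡ 23 (mod 88).
  Combine with x ≡ 2 (mod 3): since gcd(88, 3) = 1, we get a unique residue mod 264.
    Write x = 23 + 88·t and substitute into x ≡ 2 (mod 3): 88·t ≡ 2 − 23 = -21 (mod 3).
    Reduce coefficients mod 3: 1·t ≡ 0 (mod 3).
    So t ≡ 0 (mod 3).
    Then x = 23 + 88·0 = 23, valid modulo lcm(88, 3) = 264: x ≡ 23 (mod 264).
Verify: 23 mod 8 = 7 ✓, 23 mod 11 = 1 ✓, 23 mod 3 = 2 ✓.

x ≡ 23 (mod 264).


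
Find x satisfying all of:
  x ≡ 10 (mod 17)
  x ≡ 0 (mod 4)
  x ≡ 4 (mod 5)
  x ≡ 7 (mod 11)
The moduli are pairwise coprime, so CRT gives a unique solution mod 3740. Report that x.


Product of moduli M = 17 · 4 · 5 · 11 = 3740.
Merge one congruence at a time:
  Start: x ≡ 10 (mod 17).
  Combine with x ≡ 0 (mod 4); new modulus lcm = 68.
    Write x = 10 + 17·t and substitute into x ≡ 0 (mod 4): 17·t ≡ 0 − 10 = -10 (mod 4).
    Reduce coefficients mod 4: 1·t ≡ 2 (mod 4).
    So t ≡ 2 (mod 4).
    Then x = 10 + 17·2 = 44, valid modulo lcm(17, 4) = 68: x ≡ 44 (mod 68).
  Combine with x ≡ 4 (mod 5); new modulus lcm = 340.
    Write x = 44 + 68·t and substitute into x ≡ 4 (mod 5): 68·t ≡ 4 − 44 = -40 (mod 5).
    Reduce coefficients mod 5: 3·t ≡ 0 (mod 5).
    The inverse of 3 mod 5 is 2 (since 3·2 = 6 = 1·5 + 1), so t ≡ 2·0 = 0 ≡ 0 (mod 5).
    Then x = 44 + 68·0 = 44, valid modulo lcm(68, 5) = 340: x ≡ 44 (mod 340).
  Combine with x ≡ 7 (mod 11); new modulus lcm = 3740.
    Write x = 44 + 340·t and substitute into x ≡ 7 (mod 11): 340·t ≡ 7 − 44 = -37 (mod 11).
    Reduce coefficients mod 11: 10·t ≡ 7 (mod 11).
    The inverse of 10 mod 11 is 10 (since 10·10 = 100 = 9·11 + 1), so t ≡ 10·7 = 70 ≡ 4 (mod 11).
    Then x = 44 + 340·4 = 1404, valid modulo lcm(340, 11) = 3740: x ≡ 1404 (mod 3740).
Verify against each original: 1404 mod 17 = 10, 1404 mod 4 = 0, 1404 mod 5 = 4, 1404 mod 11 = 7.

x ≡ 1404 (mod 3740).


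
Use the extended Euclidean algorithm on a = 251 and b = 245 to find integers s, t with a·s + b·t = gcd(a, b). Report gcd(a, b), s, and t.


Euclidean algorithm on (251, 245) — divide until remainder is 0:
  251 = 1 · 245 + 6
  245 = 40 · 6 + 5
  6 = 1 · 5 + 1
  5 = 5 · 1 + 0
gcd(251, 245) = 1.
Track Bezout coefficients alongside the remainders: start with r₀ = 251 = a·1 + b·0 (s = 1, t = 0) and r₁ = 245 = a·0 + b·1 (s = 0, t = 1); each new remainder r_{k+1} = r_{k-1} − q_k·r_k inherits s_{k+1} = s_{k-1} − q_k·s_k, t_{k+1} = t_{k-1} − q_k·t_k, so r_k = a·s_k + b·t_k at every step:
  q = 1: r = 6, s = 1 − 1·0 = 1, t = 0 − 1·1 = -1  (check: 251·1 + 245·(-1) = 6)
  q = 40: r = 5, s = 0 − 40·1 = -40, t = 1 − 40·(-1) = 41  (check: 251·(-40) + 245·41 = 5)
  q = 1: r = 1, s = 1 − 1·(-40) = 41, t = -1 − 1·41 = -42  (check: 251·41 + 245·(-42) = 1)
The row with r = 1 (the gcd) gives the Bezout coefficients s = 41, t = -42.
Result: 251 · (41) + 245 · (-42) = 1.

gcd(251, 245) = 1; s = 41, t = -42 (check: 251·41 + 245·(-42) = 1).


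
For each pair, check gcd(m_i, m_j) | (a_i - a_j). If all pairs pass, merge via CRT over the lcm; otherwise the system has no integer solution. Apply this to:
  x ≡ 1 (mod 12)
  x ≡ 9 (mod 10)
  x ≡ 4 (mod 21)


Moduli 12, 10, 21 are not pairwise coprime, so CRT works modulo lcm(m_i) when all pairwise compatibility conditions hold.
Pairwise compatibility: gcd(m_i, m_j) must divide a_i - a_j for every pair.
Merge one congruence at a time:
  Start: x ≡ 1 (mod 12).
  Combine with x ≡ 9 (mod 10): gcd(12, 10) = 2; 9 - 1 = 8, which IS divisible by 2, so compatible.
    Write x = 1 + 12·t and substitute into x ≡ 9 (mod 10): 12·t ≡ 9 − 1 = 8 (mod 10).
    Divide the congruence (and modulus) by g = 2: 6·t ≡ 4 (mod 5).
    Reduce coefficients mod 5: 1·t ≡ 4 (mod 5).
    So t ≡ 4 (mod 5).
    Then x = 1 + 12·4 = 49, valid modulo lcm(12, 10) = 60: x ≡ 49 (mod 60).
  Combine with x ≡ 4 (mod 21): gcd(60, 21) = 3; 4 - 49 = -45, which IS divisible by 3, so compatible.
    Write x = 49 + 60·t and substitute into x ≡ 4 (mod 21): 60·t ≡ 4 − 49 = -45 (mod 21).
    Divide the congruence (and modulus) by g = 3: 20·t ≡ -15 (mod 7).
    Reduce coefficients mod 7: 6·t ≡ 6 (mod 7).
    The inverse of 6 mod 7 is 6 (since 6·6 = 36 = 5·7 + 1), so t ≡ 6·6 = 36 ≡ 1 (mod 7).
    Then x = 49 + 60·1 = 109, valid modulo lcm(60, 21) = 420: x ≡ 109 (mod 420).
Verify: 109 mod 12 = 1, 109 mod 10 = 9, 109 mod 21 = 4.

x ≡ 109 (mod 420).


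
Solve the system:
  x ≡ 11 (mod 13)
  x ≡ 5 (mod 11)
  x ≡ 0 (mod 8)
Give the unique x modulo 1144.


Moduli 13, 11, 8 are pairwise coprime; by CRT there is a unique solution modulo M = 13 · 11 · 8 = 1144.
Solve pairwise, accumulating the modulus:
  Start with x ≡ 11 (mod 13).
  Combine with x ≡ 5 (mod 11): since gcd(13, 11) = 1, we get a unique residue mod 143.
    Write x = 11 + 13·t and substitute into x ≡ 5 (mod 11): 13·t ≡ 5 − 11 = -6 (mod 11).
    Reduce coefficients mod 11: 2·t ≡ 5 (mod 11).
    The inverse of 2 mod 11 is 6 (since 2·6 = 12 = 1·11 + 1), so t ≡ 6·5 = 30 ≡ 8 (mod 11).
    Then x = 11 + 13·8 = 115, valid modulo lcm(13, 11) = 143: x ≡ 115 (mod 143).
  Combine with x ≡ 0 (mod 8): since gcd(143, 8) = 1, we get a unique residue mod 1144.
    Write x = 115 + 143·t and substitute into x ≡ 0 (mod 8): 143·t ≡ 0 − 115 = -115 (mod 8).
    Reduce coefficients mod 8: 7·t ≡ 5 (mod 8).
    The inverse of 7 mod 8 is 7 (since 7·7 = 49 = 6·8 + 1), so t ≡ 7·5 = 35 ≡ 3 (mod 8).
    Then x = 115 + 143·3 = 544, valid modulo lcm(143, 8) = 1144: x ≡ 544 (mod 1144).
Verify: 544 mod 13 = 11 ✓, 544 mod 11 = 5 ✓, 544 mod 8 = 0 ✓.

x ≡ 544 (mod 1144).


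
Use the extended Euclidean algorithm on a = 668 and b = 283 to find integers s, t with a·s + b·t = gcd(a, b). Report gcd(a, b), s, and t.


Euclidean algorithm on (668, 283) — divide until remainder is 0:
  668 = 2 · 283 + 102
  283 = 2 · 102 + 79
  102 = 1 · 79 + 23
  79 = 3 · 23 + 10
  23 = 2 · 10 + 3
  10 = 3 · 3 + 1
  3 = 3 · 1 + 0
gcd(668, 283) = 1.
Track Bezout coefficients alongside the remainders: start with r₀ = 668 = a·1 + b·0 (s = 1, t = 0) and r₁ = 283 = a·0 + b·1 (s = 0, t = 1); each new remainder r_{k+1} = r_{k-1} − q_k·r_k inherits s_{k+1} = s_{k-1} − q_k·s_k, t_{k+1} = t_{k-1} − q_k·t_k, so r_k = a·s_k + b·t_k at every step:
  q = 2: r = 102, s = 1 − 2·0 = 1, t = 0 − 2·1 = -2  (check: 668·1 + 283·(-2) = 102)
  q = 2: r = 79, s = 0 − 2·1 = -2, t = 1 − 2·(-2) = 5  (check: 668·(-2) + 283·5 = 79)
  q = 1: r = 23, s = 1 − 1·(-2) = 3, t = -2 − 1·5 = -7  (check: 668·3 + 283·(-7) = 23)
  q = 3: r = 10, s = -2 − 3·3 = -11, t = 5 − 3·(-7) = 26  (check: 668·(-11) + 283·26 = 10)
  q = 2: r = 3, s = 3 − 2·(-11) = 25, t = -7 − 2·26 = -59  (check: 668·25 + 283·(-59) = 3)
  q = 3: r = 1, s = -11 − 3·25 = -86, t = 26 − 3·(-59) = 203  (check: 668·(-86) + 283·203 = 1)
The row with r = 1 (the gcd) gives the Bezout coefficients s = -86, t = 203.
Result: 668 · (-86) + 283 · (203) = 1.

gcd(668, 283) = 1; s = -86, t = 203 (check: 668·(-86) + 283·203 = 1).


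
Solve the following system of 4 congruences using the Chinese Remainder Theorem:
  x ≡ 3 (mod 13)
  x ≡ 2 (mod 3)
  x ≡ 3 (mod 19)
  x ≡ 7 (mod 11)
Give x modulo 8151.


Product of moduli M = 13 · 3 · 19 · 11 = 8151.
Merge one congruence at a time:
  Start: x ≡ 3 (mod 13).
  Combine with x ≡ 2 (mod 3); new modulus lcm = 39.
    Write x = 3 + 13·t and substitute into x ≡ 2 (mod 3): 13·t ≡ 2 − 3 = -1 (mod 3).
    Reduce coefficients mod 3: 1·t ≡ 2 (mod 3).
    So t ≡ 2 (mod 3).
    Then x = 3 + 13·2 = 29, valid modulo lcm(13, 3) = 39: x ≡ 29 (mod 39).
  Combine with x ≡ 3 (mod 19); new modulus lcm = 741.
    Write x = 29 + 39·t and substitute into x ≡ 3 (mod 19): 39·t ≡ 3 − 29 = -26 (mod 19).
    Reduce coefficients mod 19: 1·t ≡ 12 (mod 19).
    So t ≡ 12 (mod 19).
    Then x = 29 + 39·12 = 497, valid modulo lcm(39, 19) = 741: x ≡ 497 (mod 741).
  Combine with x ≡ 7 (mod 11); new modulus lcm = 8151.
    Write x = 497 + 741·t and substitute into x ≡ 7 (mod 11): 741·t ≡ 7 − 497 = -490 (mod 11).
    Reduce coefficients mod 11: 4·t ≡ 5 (mod 11).
    The inverse of 4 mod 11 is 3 (since 4·3 = 12 = 1·11 + 1), so t ≡ 3·5 = 15 ≡ 4 (mod 11).
    Then x = 497 + 741·4 = 3461, valid modulo lcm(741, 11) = 8151: x ≡ 3461 (mod 8151).
Verify against each original: 3461 mod 13 = 3, 3461 mod 3 = 2, 3461 mod 19 = 3, 3461 mod 11 = 7.

x ≡ 3461 (mod 8151).


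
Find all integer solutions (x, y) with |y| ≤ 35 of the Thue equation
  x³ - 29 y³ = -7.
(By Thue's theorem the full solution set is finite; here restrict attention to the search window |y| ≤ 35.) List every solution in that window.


The equation is x³ - 29y³ = -7. For fixed y, x³ = 29·y³ − 7, so a solution requires the RHS to be a perfect cube.
Strategy: iterate y from -35 to 35, compute RHS = 29·y³ − 7, and check whether it is a (positive or negative) perfect cube.
Check small values of y:
  y = 0: RHS = -7 is not a perfect cube.
  y = 1: RHS = 22 is not a perfect cube.
  y = -1: RHS = -36 is not a perfect cube.
  y = 2: RHS = 225 is not a perfect cube.
  y = -2: RHS = -239 is not a perfect cube.
  y = 3: RHS = 776 is not a perfect cube.
  y = -3: RHS = -790 is not a perfect cube.
Continuing the search up to |y| = 35 finds no solutions either.
No (x, y) in the scanned range satisfies the equation.

No integer solutions with |y| ≤ 35.


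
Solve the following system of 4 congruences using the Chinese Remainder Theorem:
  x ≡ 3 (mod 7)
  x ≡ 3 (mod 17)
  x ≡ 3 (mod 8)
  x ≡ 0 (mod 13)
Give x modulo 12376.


Product of moduli M = 7 · 17 · 8 · 13 = 12376.
Merge one congruence at a time:
  Start: x ≡ 3 (mod 7).
  Combine with x ≡ 3 (mod 17); new modulus lcm = 119.
    Write x = 3 + 7·t and substitute into x ≡ 3 (mod 17): 7·t ≡ 3 − 3 = 0 (mod 17).
    The inverse of 7 mod 17 is 5 (since 7·5 = 35 = 2·17 + 1), so t ≡ 5·0 = 0 ≡ 0 (mod 17).
    Then x = 3 + 7·0 = 3, valid modulo lcm(7, 17) = 119: x ≡ 3 (mod 119).
  Combine with x ≡ 3 (mod 8); new modulus lcm = 952.
    Write x = 3 + 119·t and substitute into x ≡ 3 (mod 8): 119·t ≡ 3 − 3 = 0 (mod 8).
    Reduce coefficients mod 8: 7·t ≡ 0 (mod 8).
    The inverse of 7 mod 8 is 7 (since 7·7 = 49 = 6·8 + 1), so t ≡ 7·0 = 0 ≡ 0 (mod 8).
    Then x = 3 + 119·0 = 3, valid modulo lcm(119, 8) = 952: x ≡ 3 (mod 952).
  Combine with x ≡ 0 (mod 13); new modulus lcm = 12376.
    Write x = 3 + 952·t and substitute into x ≡ 0 (mod 13): 952·t ≡ 0 − 3 = -3 (mod 13).
    Reduce coefficients mod 13: 3·t ≡ 10 (mod 13).
    The inverse of 3 mod 13 is 9 (since 3·9 = 27 = 2·13 + 1), so t ≡ 9·10 = 90 ≡ 12 (mod 13).
    Then x = 3 + 952·12 = 11427, valid modulo lcm(952, 13) = 12376: x ≡ 11427 (mod 12376).
Verify against each original: 11427 mod 7 = 3, 11427 mod 17 = 3, 11427 mod 8 = 3, 11427 mod 13 = 0.

x ≡ 11427 (mod 12376).


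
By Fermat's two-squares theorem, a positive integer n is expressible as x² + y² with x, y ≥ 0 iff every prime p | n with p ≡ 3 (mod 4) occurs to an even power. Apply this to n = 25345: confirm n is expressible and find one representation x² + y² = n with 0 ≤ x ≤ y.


Step 1: Factor n = 25345 = 5 · 37 · 137.
Step 2: Check the mod-4 condition on each prime factor: 5 ≡ 1 (mod 4), exponent 1; 37 ≡ 1 (mod 4), exponent 1; 137 ≡ 1 (mod 4), exponent 1.
All primes ≡ 3 (mod 4) appear to even exponent (or don't appear), so by the two-squares theorem n IS expressible as a sum of two squares.
Step 3: Build a representation. Here n = 5 · 37 · 137 is a product of primes ≡ 1 (mod 4). Each prime p ≡ 1 (mod 4) is itself a sum of two squares; find a² by testing p − a² for a perfect square:
  5: 5 − 1² = 4 = 2² ⇒ 5 = 1² + 2².
  37: 37 − 1² = 36 = 6² ⇒ 37 = 1² + 6².
  137: 137 − 1² = 136, 137 − 2² = 133, 137 − 3² = 128, 137 − 4² = 121 = 11² ⇒ 137 = 4² + 11².
  Combine using the Brahmagupta–Fibonacci identity (a² + b²)(c² + d²) = (ac − bd)² + (ad + bc)² = (ac + bd)² + (ad − bc)²:
  5 · 37 = 185: from (1² + 2²)(1² + 6²), take (1·1 − 2·6, 1·6 + 2·1) = (1 − 12, 6 + 2) = (-11, 8); dropping signs (only squares matter) gives (11, 8); check 11² + 8² = 121 + 64 = 185 ✓.
  185 · 137 = 25345: from (11² + 8²)(4² + 11²), take (11·4 − 8·11, 11·11 + 8·4) = (44 − 88, 121 + 32) = (-44, 153); dropping signs (only squares matter) gives (44, 153); check 44² + 153² = 1936 + 23409 = 25345 ✓.
Step 4: Order so x ≤ y and verify: 44² + 153² = 1936 + 23409 = 25345 = n. ✓

n = 25345 = 44² + 153² (one valid representation with x ≤ y).


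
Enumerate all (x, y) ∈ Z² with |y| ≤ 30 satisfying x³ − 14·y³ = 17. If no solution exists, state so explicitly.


The equation is x³ - 14y³ = 17. For fixed y, x³ = 14·y³ + 17, so a solution requires the RHS to be a perfect cube.
Strategy: iterate y from -30 to 30, compute RHS = 14·y³ + 17, and check whether it is a (positive or negative) perfect cube.
Check small values of y:
  y = 0: RHS = 17 is not a perfect cube.
  y = 1: RHS = 31 is not a perfect cube.
  y = -1: RHS = 3 is not a perfect cube.
  y = 2: RHS = 129 is not a perfect cube.
  y = -2: RHS = -95 is not a perfect cube.
  y = 3: RHS = 395 is not a perfect cube.
  y = -3: RHS = -361 is not a perfect cube.
Continuing the search up to |y| = 30 finds no solutions either.
No (x, y) in the scanned range satisfies the equation.

No integer solutions with |y| ≤ 30.


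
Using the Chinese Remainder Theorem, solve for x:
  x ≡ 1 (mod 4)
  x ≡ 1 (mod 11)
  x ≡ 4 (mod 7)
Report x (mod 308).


Moduli 4, 11, 7 are pairwise coprime; by CRT there is a unique solution modulo M = 4 · 11 · 7 = 308.
Solve pairwise, accumulating the modulus:
  Start with x ≡ 1 (mod 4).
  Combine with x ≡ 1 (mod 11): since gcd(4, 11) = 1, we get a unique residue mod 44.
    Write x = 1 + 4·t and substitute into x ≡ 1 (mod 11): 4·t ≡ 1 − 1 = 0 (mod 11).
    The inverse of 4 mod 11 is 3 (since 4·3 = 12 = 1·11 + 1), so t ≡ 3·0 = 0 ≡ 0 (mod 11).
    Then x = 1 + 4·0 = 1, valid modulo lcm(4, 11) = 44: x ≡ 1 (mod 44).
  Combine with x ≡ 4 (mod 7): since gcd(44, 7) = 1, we get a unique residue mod 308.
    Write x = 1 + 44·t and substitute into x ≡ 4 (mod 7): 44·t ≡ 4 − 1 = 3 (mod 7).
    Reduce coefficients mod 7: 2·t ≡ 3 (mod 7).
    The inverse of 2 mod 7 is 4 (since 2·4 = 8 = 1·7 + 1), so t ≡ 4·3 = 12 ≡ 5 (mod 7).
    Then x = 1 + 44·5 = 221, valid modulo lcm(44, 7) = 308: x ≡ 221 (mod 308).
Verify: 221 mod 4 = 1 ✓, 221 mod 11 = 1 ✓, 221 mod 7 = 4 ✓.

x ≡ 221 (mod 308).


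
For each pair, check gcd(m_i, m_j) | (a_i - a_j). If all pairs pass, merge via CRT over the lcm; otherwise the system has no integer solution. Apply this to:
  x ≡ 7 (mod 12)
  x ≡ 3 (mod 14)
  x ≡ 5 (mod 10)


Moduli 12, 14, 10 are not pairwise coprime, so CRT works modulo lcm(m_i) when all pairwise compatibility conditions hold.
Pairwise compatibility: gcd(m_i, m_j) must divide a_i - a_j for every pair.
Merge one congruence at a time:
  Start: x ≡ 7 (mod 12).
  Combine with x ≡ 3 (mod 14): gcd(12, 14) = 2; 3 - 7 = -4, which IS divisible by 2, so compatible.
    Write x = 7 + 12·t and substitute into x ≡ 3 (mod 14): 12·t ≡ 3 − 7 = -4 (mod 14).
    Divide the congruence (and modulus) by g = 2: 6·t ≡ -2 (mod 7).
    Reduce coefficients mod 7: 6·t ≡ 5 (mod 7).
    The inverse of 6 mod 7 is 6 (since 6·6 = 36 = 5·7 + 1), so t ≡ 6·5 = 30 ≡ 2 (mod 7).
    Then x = 7 + 12·2 = 31, valid modulo lcm(12, 14) = 84: x ≡ 31 (mod 84).
  Combine with x ≡ 5 (mod 10): gcd(84, 10) = 2; 5 - 31 = -26, which IS divisible by 2, so compatible.
    Write x = 31 + 84·t and substitute into x ≡ 5 (mod 10): 84·t ≡ 5 − 31 = -26 (mod 10).
    Divide the congruence (and modulus) by g = 2: 42·t ≡ -13 (mod 5).
    Reduce coefficients mod 5: 2·t ≡ 2 (mod 5).
    The inverse of 2 mod 5 is 3 (since 2·3 = 6 = 1·5 + 1), so t ≡ 3·2 = 6 ≡ 1 (mod 5).
    Then x = 31 + 84·1 = 115, valid modulo lcm(84, 10) = 420: x ≡ 115 (mod 420).
Verify: 115 mod 12 = 7, 115 mod 14 = 3, 115 mod 10 = 5.

x ≡ 115 (mod 420).


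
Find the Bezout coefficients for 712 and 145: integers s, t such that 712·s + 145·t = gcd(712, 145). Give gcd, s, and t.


Euclidean algorithm on (712, 145) — divide until remainder is 0:
  712 = 4 · 145 + 132
  145 = 1 · 132 + 13
  132 = 10 · 13 + 2
  13 = 6 · 2 + 1
  2 = 2 · 1 + 0
gcd(712, 145) = 1.
Track Bezout coefficients alongside the remainders: start with r₀ = 712 = a·1 + b·0 (s = 1, t = 0) and r₁ = 145 = a·0 + b·1 (s = 0, t = 1); each new remainder r_{k+1} = r_{k-1} − q_k·r_k inherits s_{k+1} = s_{k-1} − q_k·s_k, t_{k+1} = t_{k-1} − q_k·t_k, so r_k = a·s_k + b·t_k at every step:
  q = 4: r = 132, s = 1 − 4·0 = 1, t = 0 − 4·1 = -4  (check: 712·1 + 145·(-4) = 132)
  q = 1: r = 13, s = 0 − 1·1 = -1, t = 1 − 1·(-4) = 5  (check: 712·(-1) + 145·5 = 13)
  q = 10: r = 2, s = 1 − 10·(-1) = 11, t = -4 − 10·5 = -54  (check: 712·11 + 145·(-54) = 2)
  q = 6: r = 1, s = -1 − 6·11 = -67, t = 5 − 6·(-54) = 329  (check: 712·(-67) + 145·329 = 1)
The row with r = 1 (the gcd) gives the Bezout coefficients s = -67, t = 329.
Result: 712 · (-67) + 145 · (329) = 1.

gcd(712, 145) = 1; s = -67, t = 329 (check: 712·(-67) + 145·329 = 1).


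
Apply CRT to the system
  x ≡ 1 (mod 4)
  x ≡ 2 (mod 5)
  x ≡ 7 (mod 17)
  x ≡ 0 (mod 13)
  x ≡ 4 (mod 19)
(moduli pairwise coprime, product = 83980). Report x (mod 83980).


Product of moduli M = 4 · 5 · 17 · 13 · 19 = 83980.
Merge one congruence at a time:
  Start: x ≡ 1 (mod 4).
  Combine with x ≡ 2 (mod 5); new modulus lcm = 20.
    Write x = 1 + 4·t and substitute into x ≡ 2 (mod 5): 4·t ≡ 2 − 1 = 1 (mod 5).
    The inverse of 4 mod 5 is 4 (since 4·4 = 16 = 3·5 + 1), so t ≡ 4·1 = 4 ≡ 4 (mod 5).
    Then x = 1 + 4·4 = 17, valid modulo lcm(4, 5) = 20: x ≡ 17 (mod 20).
  Combine with x ≡ 7 (mod 17); new modulus lcm = 340.
    Write x = 17 + 20·t and substitute into x ≡ 7 (mod 17): 20·t ≡ 7 − 17 = -10 (mod 17).
    Reduce coefficients mod 17: 3·t ≡ 7 (mod 17).
    The inverse of 3 mod 17 is 6 (since 3·6 = 18 = 1·17 + 1), so t ≡ 6·7 = 42 ≡ 8 (mod 17).
    Then x = 17 + 20·8 = 177, valid modulo lcm(20, 17) = 340: x ≡ 177 (mod 340).
  Combine with x ≡ 0 (mod 13); new modulus lcm = 4420.
    Write x = 177 + 340·t and substitute into x ≡ 0 (mod 13): 340·t ≡ 0 − 177 = -177 (mod 13).
    Reduce coefficients mod 13: 2·t ≡ 5 (mod 13).
    The inverse of 2 mod 13 is 7 (since 2·7 = 14 = 1·13 + 1), so t ≡ 7·5 = 35 ≡ 9 (mod 13).
    Then x = 177 + 340·9 = 3237, valid modulo lcm(340, 13) = 4420: x ≡ 3237 (mod 4420).
  Combine with x ≡ 4 (mod 19); new modulus lcm = 83980.
    Write x = 3237 + 4420·t and substitute into x ≡ 4 (mod 19): 4420·t ≡ 4 − 3237 = -3233 (mod 19).
    Reduce coefficients mod 19: 12·t ≡ 16 (mod 19).
    The inverse of 12 mod 19 is 8 (since 12·8 = 96 = 5·19 + 1), so t ≡ 8·16 = 128 ≡ 14 (mod 19).
    Then x = 3237 + 4420·14 = 65117, valid modulo lcm(4420, 19) = 83980: x ≡ 65117 (mod 83980).
Verify against each original: 65117 mod 4 = 1, 65117 mod 5 = 2, 65117 mod 17 = 7, 65117 mod 13 = 0, 65117 mod 19 = 4.

x ≡ 65117 (mod 83980).


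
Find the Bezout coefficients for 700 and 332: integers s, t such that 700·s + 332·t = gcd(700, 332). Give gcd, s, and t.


Euclidean algorithm on (700, 332) — divide until remainder is 0:
  700 = 2 · 332 + 36
  332 = 9 · 36 + 8
  36 = 4 · 8 + 4
  8 = 2 · 4 + 0
gcd(700, 332) = 4.
Track Bezout coefficients alongside the remainders: start with r₀ = 700 = a·1 + b·0 (s = 1, t = 0) and r₁ = 332 = a·0 + b·1 (s = 0, t = 1); each new remainder r_{k+1} = r_{k-1} − q_k·r_k inherits s_{k+1} = s_{k-1} − q_k·s_k, t_{k+1} = t_{k-1} − q_k·t_k, so r_k = a·s_k + b·t_k at every step:
  q = 2: r = 36, s = 1 − 2·0 = 1, t = 0 − 2·1 = -2  (check: 700·1 + 332·(-2) = 36)
  q = 9: r = 8, s = 0 − 9·1 = -9, t = 1 − 9·(-2) = 19  (check: 700·(-9) + 332·19 = 8)
  q = 4: r = 4, s = 1 − 4·(-9) = 37, t = -2 − 4·19 = -78  (check: 700·37 + 332·(-78) = 4)
The row with r = 4 (the gcd) gives the Bezout coefficients s = 37, t = -78.
Result: 700 · (37) + 332 · (-78) = 4.

gcd(700, 332) = 4; s = 37, t = -78 (check: 700·37 + 332·(-78) = 4).


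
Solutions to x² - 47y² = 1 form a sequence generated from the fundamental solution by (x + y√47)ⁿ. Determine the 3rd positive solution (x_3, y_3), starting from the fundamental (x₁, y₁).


Step 1: Find the fundamental solution (x₁, y₁) of x² - 47y² = 1.
  Expand √47 as a continued fraction. a₀ = ⌊√47⌋ = 6; iterate m_{k+1} = d_k·a_k − m_k, d_{k+1} = (47 − m_{k+1}²)/d_k, a_{k+1} = ⌊(a₀ + m_{k+1})/d_{k+1}⌋ (starting m₀ = 0, d₀ = 1), with convergents p_k = a_k·p_{k-1} + p_{k-2}, q_k = a_k·q_{k-1} + q_{k-2} (p₋₁ = 1, q₋₁ = 0):
  k = 0: a₀ = 6; p₀/q₀ = 6/1; p₀² − 47·q₀² = 36 − 47 = -11.
  k = 1: m = 6, d = 11, a = ⌊(6 + 6)/11⌋ = 1; p/q = (1·6 + 1)/(1·1 + 0) = 7/1; p² − 47·q² = 49 − 47 = 2.
  k = 2: m = 5, d = 2, a = ⌊(6 + 5)/2⌋ = 5; p/q = (5·7 + 6)/(5·1 + 1) = 41/6; p² − 47·q² = 1681 − 1692 = -11.
  k = 3: m = 5, d = 11, a = ⌊(6 + 5)/11⌋ = 1; p/q = (1·41 + 7)/(1·6 + 1) = 48/7; p² − 47·q² = 2304 − 2303 = 1.
  The first convergent with p² − 47·q² = 1 gives the fundamental solution (x₁, y₁) = (48, 7).
Step 2: Apply the recurrence (x_{n+1}, y_{n+1}) = (x₁x_n + 47y₁y_n, x₁y_n + y₁x_n) repeatedly.
  From (x_1, y_1) = (48, 7): x_2 = 48·48 + 47·7·7 = 4607; y_2 = 48·7 + 7·48 = 672.
  From (x_2, y_2) = (4607, 672): x_3 = 48·4607 + 47·7·672 = 442224; y_3 = 48·672 + 7·4607 = 64505.
Step 3: Verify x_3² - 47·y_3² = 195562066176 - 195562066175 = 1 (should be 1). ✓

(x_1, y_1) = (48, 7); (x_3, y_3) = (442224, 64505).


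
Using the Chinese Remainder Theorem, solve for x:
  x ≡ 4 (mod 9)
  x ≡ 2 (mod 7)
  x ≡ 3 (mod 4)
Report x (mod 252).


Moduli 9, 7, 4 are pairwise coprime; by CRT there is a unique solution modulo M = 9 · 7 · 4 = 252.
Solve pairwise, accumulating the modulus:
  Start with x ≡ 4 (mod 9).
  Combine with x ≡ 2 (mod 7): since gcd(9, 7) = 1, we get a unique residue mod 63.
    Write x = 4 + 9·t and substitute into x ≡ 2 (mod 7): 9·t ≡ 2 − 4 = -2 (mod 7).
    Reduce coefficients mod 7: 2·t ≡ 5 (mod 7).
    The inverse of 2 mod 7 is 4 (since 2·4 = 8 = 1·7 + 1), so t ≡ 4·5 = 20 ≡ 6 (mod 7).
    Then x = 4 + 9·6 = 58, valid modulo lcm(9, 7) = 63: x ≡ 58 (mod 63).
  Combine with x ≡ 3 (mod 4): since gcd(63, 4) = 1, we get a unique residue mod 252.
    Write x = 58 + 63·t and substitute into x ≡ 3 (mod 4): 63·t ≡ 3 − 58 = -55 (mod 4).
    Reduce coefficients mod 4: 3·t ≡ 1 (mod 4).
    The inverse of 3 mod 4 is 3 (since 3·3 = 9 = 2·4 + 1), so t ≡ 3·1 = 3 ≡ 3 (mod 4).
    Then x = 58 + 63·3 = 247, valid modulo lcm(63, 4) = 252: x ≡ 247 (mod 252).
Verify: 247 mod 9 = 4 ✓, 247 mod 7 = 2 ✓, 247 mod 4 = 3 ✓.

x ≡ 247 (mod 252).


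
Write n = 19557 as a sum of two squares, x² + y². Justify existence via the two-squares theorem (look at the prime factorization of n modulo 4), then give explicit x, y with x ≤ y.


Step 1: Factor n = 19557 = 3^2 · 41 · 53.
Step 2: Check the mod-4 condition on each prime factor: 3 ≡ 3 (mod 4), exponent 2 (must be even); 41 ≡ 1 (mod 4), exponent 1; 53 ≡ 1 (mod 4), exponent 1.
All primes ≡ 3 (mod 4) appear to even exponent (or don't appear), so by the two-squares theorem n IS expressible as a sum of two squares.
Step 3: Build a representation. Group n = k² · m with k = 3 and m = 41 · 53 = 2173 (a product of primes ≡ 1 (mod 4)); a representation of m scales to one of n via (k·x)² + (k·y)² = k²(x² + y²). Each prime p ≡ 1 (mod 4) is itself a sum of two squares; find a² by testing p − a² for a perfect square:
  41: 41 − 1² = 40, 41 − 2² = 37, 41 − 3² = 32, 41 − 4² = 25 = 5² ⇒ 41 = 4² + 5².
  53: 53 − 1² = 52, 53 − 2² = 49 = 7² ⇒ 53 = 2² + 7².
  Combine using the Brahmagupta–Fibonacci identity (a² + b²)(c² + d²) = (ac − bd)² + (ad + bc)² = (ac + bd)² + (ad − bc)²:
  41 · 53 = 2173: from (4² + 5²)(2² + 7²), take (4·2 − 5·7, 4·7 + 5·2) = (8 − 35, 28 + 10) = (-27, 38); dropping signs (only squares matter) gives (27, 38); check 27² + 38² = 729 + 1444 = 2173 ✓.
  Scale by k = 3: (3·27, 3·38) = (81, 114).
Step 4: Order so x ≤ y and verify: 81² + 114² = 6561 + 12996 = 19557 = n. ✓

n = 19557 = 81² + 114² (one valid representation with x ≤ y).
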